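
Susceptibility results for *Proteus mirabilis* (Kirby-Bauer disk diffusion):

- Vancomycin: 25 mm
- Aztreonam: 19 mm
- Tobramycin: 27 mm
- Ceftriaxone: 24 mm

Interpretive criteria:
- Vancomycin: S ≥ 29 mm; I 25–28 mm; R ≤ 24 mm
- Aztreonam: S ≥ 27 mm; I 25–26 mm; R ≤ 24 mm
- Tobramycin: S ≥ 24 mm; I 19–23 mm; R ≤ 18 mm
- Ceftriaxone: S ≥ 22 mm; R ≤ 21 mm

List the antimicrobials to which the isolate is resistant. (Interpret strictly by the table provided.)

aztreonam

Vancomycin 25 mm: in 25–28 mm → intermediate
Aztreonam (19 mm) ≤ 24 mm ⇒ R
Tobramycin: 27 mm is ≥ 24 mm ⇒ Susceptible
Ceftriaxone (24 mm) ≥ 22 mm — S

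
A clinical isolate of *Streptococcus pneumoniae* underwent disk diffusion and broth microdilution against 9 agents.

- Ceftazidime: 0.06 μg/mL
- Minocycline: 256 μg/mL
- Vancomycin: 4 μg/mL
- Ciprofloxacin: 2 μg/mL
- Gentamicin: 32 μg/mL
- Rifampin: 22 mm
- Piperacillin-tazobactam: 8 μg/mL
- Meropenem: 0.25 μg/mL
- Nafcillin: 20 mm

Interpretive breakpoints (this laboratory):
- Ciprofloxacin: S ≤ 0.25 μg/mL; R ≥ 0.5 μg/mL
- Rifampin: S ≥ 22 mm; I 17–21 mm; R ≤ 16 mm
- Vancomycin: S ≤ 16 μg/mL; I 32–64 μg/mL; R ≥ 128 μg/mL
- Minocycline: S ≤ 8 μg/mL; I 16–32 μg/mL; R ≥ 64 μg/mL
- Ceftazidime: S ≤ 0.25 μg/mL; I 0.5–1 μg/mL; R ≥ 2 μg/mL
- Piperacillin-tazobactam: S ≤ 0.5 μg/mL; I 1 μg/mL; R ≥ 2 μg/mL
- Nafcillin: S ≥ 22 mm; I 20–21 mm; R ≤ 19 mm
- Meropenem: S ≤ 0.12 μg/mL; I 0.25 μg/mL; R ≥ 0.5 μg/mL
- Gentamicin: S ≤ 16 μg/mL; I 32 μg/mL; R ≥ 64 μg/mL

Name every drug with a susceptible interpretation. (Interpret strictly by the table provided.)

Ceftazidime 0.06 μg/mL: ≤ 0.25 μg/mL → susceptible
Minocycline 256 μg/mL: ≥ 64 μg/mL ⇒ Resistant
Vancomycin: 4 μg/mL is ≤ 16 μg/mL → Susceptible
Ciprofloxacin (2 μg/mL) ≥ 0.5 μg/mL ⇒ R
Gentamicin: 32 μg/mL is = 32 μg/mL — I
Rifampin 22 mm: ≥ 22 mm → S
Piperacillin-tazobactam: 8 μg/mL is ≥ 2 μg/mL → resistant
Meropenem 0.25 μg/mL: = 0.25 μg/mL ⇒ I
Nafcillin 20 mm: in 20–21 mm ⇒ Intermediate

ceftazidime, vancomycin, rifampin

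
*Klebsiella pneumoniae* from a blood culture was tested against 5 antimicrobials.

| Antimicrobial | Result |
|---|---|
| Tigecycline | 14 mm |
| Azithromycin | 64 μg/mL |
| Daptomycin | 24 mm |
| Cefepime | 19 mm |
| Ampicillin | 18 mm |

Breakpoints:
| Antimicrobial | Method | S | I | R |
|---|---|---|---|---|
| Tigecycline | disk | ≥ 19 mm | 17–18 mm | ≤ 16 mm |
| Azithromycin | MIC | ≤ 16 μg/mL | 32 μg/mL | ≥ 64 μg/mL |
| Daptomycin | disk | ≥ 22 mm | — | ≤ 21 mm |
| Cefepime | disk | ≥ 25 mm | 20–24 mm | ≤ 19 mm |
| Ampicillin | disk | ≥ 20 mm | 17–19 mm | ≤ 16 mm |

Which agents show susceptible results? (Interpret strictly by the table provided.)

Tigecycline (14 mm) ≤ 16 mm → R
Azithromycin: 64 μg/mL is ≥ 64 μg/mL — resistant
Daptomycin: 24 mm is ≥ 22 mm ⇒ S
Cefepime 19 mm: ≤ 19 mm — R
Ampicillin: 18 mm is in 17–19 mm → intermediate

daptomycin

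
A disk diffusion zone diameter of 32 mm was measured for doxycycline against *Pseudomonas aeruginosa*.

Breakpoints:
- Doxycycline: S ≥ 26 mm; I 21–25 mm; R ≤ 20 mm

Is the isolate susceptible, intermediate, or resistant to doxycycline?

Susceptible

Doxycycline (32 mm) ≥ 26 mm → Susceptible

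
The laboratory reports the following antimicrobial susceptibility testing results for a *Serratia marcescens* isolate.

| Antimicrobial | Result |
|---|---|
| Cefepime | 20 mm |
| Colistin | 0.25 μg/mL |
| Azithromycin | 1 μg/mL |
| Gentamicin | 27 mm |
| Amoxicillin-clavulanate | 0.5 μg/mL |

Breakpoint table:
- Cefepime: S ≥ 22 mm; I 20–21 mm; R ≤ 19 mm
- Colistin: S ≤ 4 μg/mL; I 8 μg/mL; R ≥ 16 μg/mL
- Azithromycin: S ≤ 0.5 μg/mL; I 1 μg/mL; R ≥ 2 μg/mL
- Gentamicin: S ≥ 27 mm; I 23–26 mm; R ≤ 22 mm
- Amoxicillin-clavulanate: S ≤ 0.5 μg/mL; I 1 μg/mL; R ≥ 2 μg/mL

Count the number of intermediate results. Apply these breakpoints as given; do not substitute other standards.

Cefepime (20 mm) in 20–21 mm ⇒ I
Colistin (0.25 μg/mL) ≤ 4 μg/mL — Susceptible
Azithromycin: 1 μg/mL is = 1 μg/mL ⇒ intermediate
Gentamicin (27 mm) ≥ 27 mm → S
Amoxicillin-clavulanate: 0.5 μg/mL is ≤ 0.5 μg/mL → Susceptible
Intermediate: 2

2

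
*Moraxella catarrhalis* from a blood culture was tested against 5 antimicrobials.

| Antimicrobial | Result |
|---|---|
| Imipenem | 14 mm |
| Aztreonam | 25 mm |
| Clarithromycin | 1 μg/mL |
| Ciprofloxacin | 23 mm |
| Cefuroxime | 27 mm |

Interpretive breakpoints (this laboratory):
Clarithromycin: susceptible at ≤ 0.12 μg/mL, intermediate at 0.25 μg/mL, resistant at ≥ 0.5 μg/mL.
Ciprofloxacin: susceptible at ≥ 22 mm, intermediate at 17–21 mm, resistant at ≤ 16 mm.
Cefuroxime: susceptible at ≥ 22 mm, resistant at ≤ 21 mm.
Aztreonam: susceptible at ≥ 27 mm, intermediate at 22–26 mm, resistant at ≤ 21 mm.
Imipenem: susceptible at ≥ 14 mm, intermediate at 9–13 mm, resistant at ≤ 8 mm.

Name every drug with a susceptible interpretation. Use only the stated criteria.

Imipenem (14 mm) ≥ 14 mm — S
Aztreonam: 25 mm is in 22–26 mm → I
Clarithromycin (1 μg/mL) ≥ 0.5 μg/mL → Resistant
Ciprofloxacin 23 mm: ≥ 22 mm — Susceptible
Cefuroxime 27 mm: ≥ 22 mm → S

imipenem, ciprofloxacin, cefuroxime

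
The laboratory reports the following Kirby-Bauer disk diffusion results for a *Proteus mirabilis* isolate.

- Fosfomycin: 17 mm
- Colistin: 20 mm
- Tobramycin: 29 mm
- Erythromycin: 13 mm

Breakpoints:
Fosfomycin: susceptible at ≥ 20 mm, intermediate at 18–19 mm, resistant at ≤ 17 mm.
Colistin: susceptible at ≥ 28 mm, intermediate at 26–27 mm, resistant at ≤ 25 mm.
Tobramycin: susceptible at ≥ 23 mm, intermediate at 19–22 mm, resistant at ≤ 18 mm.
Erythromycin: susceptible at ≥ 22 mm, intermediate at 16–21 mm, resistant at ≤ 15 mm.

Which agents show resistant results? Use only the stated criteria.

fosfomycin, colistin, erythromycin

Fosfomycin 17 mm: ≤ 17 mm → resistant
Colistin: 20 mm is ≤ 25 mm → Resistant
Tobramycin: 29 mm is ≥ 23 mm ⇒ Susceptible
Erythromycin 13 mm: ≤ 15 mm — R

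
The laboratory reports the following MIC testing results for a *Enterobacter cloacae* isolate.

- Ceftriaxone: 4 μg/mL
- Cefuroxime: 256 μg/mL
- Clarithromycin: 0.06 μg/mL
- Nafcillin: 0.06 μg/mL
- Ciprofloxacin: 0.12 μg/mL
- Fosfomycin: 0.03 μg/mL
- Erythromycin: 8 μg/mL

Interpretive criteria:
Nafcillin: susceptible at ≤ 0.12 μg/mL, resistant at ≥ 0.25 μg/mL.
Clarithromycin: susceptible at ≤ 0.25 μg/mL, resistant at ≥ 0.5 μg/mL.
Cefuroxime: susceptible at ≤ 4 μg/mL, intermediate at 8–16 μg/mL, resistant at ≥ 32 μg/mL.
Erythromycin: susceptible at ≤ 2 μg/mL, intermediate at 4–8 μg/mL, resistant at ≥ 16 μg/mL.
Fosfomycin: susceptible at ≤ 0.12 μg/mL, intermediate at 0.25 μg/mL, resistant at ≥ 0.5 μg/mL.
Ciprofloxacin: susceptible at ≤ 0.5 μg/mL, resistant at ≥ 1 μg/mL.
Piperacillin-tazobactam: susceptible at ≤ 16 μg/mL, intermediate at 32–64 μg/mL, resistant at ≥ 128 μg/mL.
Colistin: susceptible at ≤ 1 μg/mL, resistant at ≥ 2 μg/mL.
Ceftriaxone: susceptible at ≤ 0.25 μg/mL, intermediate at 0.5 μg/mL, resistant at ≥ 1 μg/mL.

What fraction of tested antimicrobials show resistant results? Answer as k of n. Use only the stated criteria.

2 of 7

Ceftriaxone 4 μg/mL: ≥ 1 μg/mL — resistant
Cefuroxime (256 μg/mL) ≥ 32 μg/mL — resistant
Clarithromycin (0.06 μg/mL) ≤ 0.25 μg/mL ⇒ Susceptible
Nafcillin 0.06 μg/mL: ≤ 0.12 μg/mL ⇒ susceptible
Ciprofloxacin: 0.12 μg/mL is ≤ 0.5 μg/mL — S
Fosfomycin 0.03 μg/mL: ≤ 0.12 μg/mL — susceptible
Erythromycin: 8 μg/mL is in 4–8 μg/mL → intermediate
Resistant: 2/7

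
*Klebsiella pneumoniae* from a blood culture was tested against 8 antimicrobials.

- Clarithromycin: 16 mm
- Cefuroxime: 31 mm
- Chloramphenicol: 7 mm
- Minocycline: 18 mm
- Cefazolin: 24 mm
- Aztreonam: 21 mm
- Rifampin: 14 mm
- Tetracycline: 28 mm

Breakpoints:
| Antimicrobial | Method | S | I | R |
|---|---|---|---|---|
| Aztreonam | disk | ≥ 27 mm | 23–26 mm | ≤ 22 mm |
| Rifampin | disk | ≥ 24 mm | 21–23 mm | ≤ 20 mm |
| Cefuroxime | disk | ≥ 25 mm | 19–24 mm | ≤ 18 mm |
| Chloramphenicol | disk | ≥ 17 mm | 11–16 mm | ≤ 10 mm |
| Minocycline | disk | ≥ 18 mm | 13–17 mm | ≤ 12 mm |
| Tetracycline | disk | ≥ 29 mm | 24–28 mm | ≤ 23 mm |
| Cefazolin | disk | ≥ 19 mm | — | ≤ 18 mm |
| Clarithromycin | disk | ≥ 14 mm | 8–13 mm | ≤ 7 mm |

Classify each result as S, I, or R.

S, S, R, S, S, R, R, I

Clarithromycin: 16 mm is ≥ 14 mm — S
Cefuroxime: 31 mm is ≥ 25 mm — susceptible
Chloramphenicol: 7 mm is ≤ 10 mm ⇒ Resistant
Minocycline (18 mm) ≥ 18 mm — susceptible
Cefazolin (24 mm) ≥ 19 mm ⇒ S
Aztreonam: 21 mm is ≤ 22 mm ⇒ Resistant
Rifampin 14 mm: ≤ 20 mm → R
Tetracycline (28 mm) in 24–28 mm ⇒ intermediate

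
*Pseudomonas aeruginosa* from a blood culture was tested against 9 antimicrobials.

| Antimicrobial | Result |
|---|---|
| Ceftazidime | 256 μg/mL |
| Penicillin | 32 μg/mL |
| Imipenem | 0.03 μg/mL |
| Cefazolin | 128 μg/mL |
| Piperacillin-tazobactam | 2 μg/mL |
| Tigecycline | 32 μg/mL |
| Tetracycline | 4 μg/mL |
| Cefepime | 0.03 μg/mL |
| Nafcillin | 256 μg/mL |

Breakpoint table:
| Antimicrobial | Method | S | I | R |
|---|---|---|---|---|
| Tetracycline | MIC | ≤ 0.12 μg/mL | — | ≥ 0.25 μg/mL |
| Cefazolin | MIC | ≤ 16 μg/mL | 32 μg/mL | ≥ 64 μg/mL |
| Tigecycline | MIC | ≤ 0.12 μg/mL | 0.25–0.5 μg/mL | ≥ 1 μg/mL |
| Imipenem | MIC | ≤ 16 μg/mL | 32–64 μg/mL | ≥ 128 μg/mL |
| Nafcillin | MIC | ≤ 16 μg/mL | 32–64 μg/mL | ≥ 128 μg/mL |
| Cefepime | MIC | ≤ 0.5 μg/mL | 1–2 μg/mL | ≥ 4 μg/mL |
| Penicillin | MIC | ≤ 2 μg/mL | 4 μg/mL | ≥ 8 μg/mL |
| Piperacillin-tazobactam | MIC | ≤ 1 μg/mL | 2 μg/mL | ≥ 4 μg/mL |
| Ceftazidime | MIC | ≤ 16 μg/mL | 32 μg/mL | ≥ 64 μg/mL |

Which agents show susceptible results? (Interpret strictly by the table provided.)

Ceftazidime: 256 μg/mL is ≥ 64 μg/mL → Resistant
Penicillin (32 μg/mL) ≥ 8 μg/mL ⇒ R
Imipenem (0.03 μg/mL) ≤ 16 μg/mL ⇒ S
Cefazolin: 128 μg/mL is ≥ 64 μg/mL — Resistant
Piperacillin-tazobactam 2 μg/mL: = 2 μg/mL — intermediate
Tigecycline (32 μg/mL) ≥ 1 μg/mL ⇒ Resistant
Tetracycline: 4 μg/mL is ≥ 0.25 μg/mL → R
Cefepime (0.03 μg/mL) ≤ 0.5 μg/mL → Susceptible
Nafcillin: 256 μg/mL is ≥ 128 μg/mL ⇒ Resistant

imipenem, cefepime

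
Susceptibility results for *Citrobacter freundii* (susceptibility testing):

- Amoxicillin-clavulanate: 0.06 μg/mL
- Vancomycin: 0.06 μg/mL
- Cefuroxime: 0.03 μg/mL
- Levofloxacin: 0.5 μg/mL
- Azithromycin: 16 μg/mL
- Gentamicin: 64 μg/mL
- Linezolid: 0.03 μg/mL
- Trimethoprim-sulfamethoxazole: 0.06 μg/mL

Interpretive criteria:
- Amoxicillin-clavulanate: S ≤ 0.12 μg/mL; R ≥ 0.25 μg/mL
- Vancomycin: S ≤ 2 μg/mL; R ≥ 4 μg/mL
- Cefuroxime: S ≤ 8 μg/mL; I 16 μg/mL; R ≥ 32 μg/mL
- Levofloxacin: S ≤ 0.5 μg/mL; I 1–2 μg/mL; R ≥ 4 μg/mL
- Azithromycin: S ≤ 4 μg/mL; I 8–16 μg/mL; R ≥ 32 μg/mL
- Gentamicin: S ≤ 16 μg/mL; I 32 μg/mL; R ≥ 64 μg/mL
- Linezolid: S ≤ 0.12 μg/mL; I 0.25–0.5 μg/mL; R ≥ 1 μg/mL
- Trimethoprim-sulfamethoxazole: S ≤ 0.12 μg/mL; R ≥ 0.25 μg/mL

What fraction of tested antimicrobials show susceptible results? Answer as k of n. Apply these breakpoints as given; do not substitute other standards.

6 of 8

Amoxicillin-clavulanate: 0.06 μg/mL is ≤ 0.12 μg/mL → S
Vancomycin (0.06 μg/mL) ≤ 2 μg/mL — susceptible
Cefuroxime 0.03 μg/mL: ≤ 8 μg/mL ⇒ Susceptible
Levofloxacin 0.5 μg/mL: ≤ 0.5 μg/mL ⇒ S
Azithromycin 16 μg/mL: in 8–16 μg/mL → I
Gentamicin (64 μg/mL) ≥ 64 μg/mL — R
Linezolid: 0.03 μg/mL is ≤ 0.12 μg/mL → susceptible
Trimethoprim-sulfamethoxazole: 0.06 μg/mL is ≤ 0.12 μg/mL — Susceptible
Susceptible: 6/8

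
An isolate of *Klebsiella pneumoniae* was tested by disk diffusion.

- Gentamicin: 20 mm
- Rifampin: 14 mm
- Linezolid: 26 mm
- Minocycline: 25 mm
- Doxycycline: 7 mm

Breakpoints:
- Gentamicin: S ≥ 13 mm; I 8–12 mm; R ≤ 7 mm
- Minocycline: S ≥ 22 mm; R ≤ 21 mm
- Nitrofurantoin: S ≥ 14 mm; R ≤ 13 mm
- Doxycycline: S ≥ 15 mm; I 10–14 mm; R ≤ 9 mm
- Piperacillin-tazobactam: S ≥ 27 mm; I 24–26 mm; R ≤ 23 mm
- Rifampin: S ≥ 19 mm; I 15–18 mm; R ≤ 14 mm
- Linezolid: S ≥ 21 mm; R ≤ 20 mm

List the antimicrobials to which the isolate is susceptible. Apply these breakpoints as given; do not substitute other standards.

Gentamicin (20 mm) ≥ 13 mm → susceptible
Rifampin: 14 mm is ≤ 14 mm — R
Linezolid 26 mm: ≥ 21 mm — susceptible
Minocycline: 25 mm is ≥ 22 mm — S
Doxycycline: 7 mm is ≤ 9 mm ⇒ resistant

gentamicin, linezolid, minocycline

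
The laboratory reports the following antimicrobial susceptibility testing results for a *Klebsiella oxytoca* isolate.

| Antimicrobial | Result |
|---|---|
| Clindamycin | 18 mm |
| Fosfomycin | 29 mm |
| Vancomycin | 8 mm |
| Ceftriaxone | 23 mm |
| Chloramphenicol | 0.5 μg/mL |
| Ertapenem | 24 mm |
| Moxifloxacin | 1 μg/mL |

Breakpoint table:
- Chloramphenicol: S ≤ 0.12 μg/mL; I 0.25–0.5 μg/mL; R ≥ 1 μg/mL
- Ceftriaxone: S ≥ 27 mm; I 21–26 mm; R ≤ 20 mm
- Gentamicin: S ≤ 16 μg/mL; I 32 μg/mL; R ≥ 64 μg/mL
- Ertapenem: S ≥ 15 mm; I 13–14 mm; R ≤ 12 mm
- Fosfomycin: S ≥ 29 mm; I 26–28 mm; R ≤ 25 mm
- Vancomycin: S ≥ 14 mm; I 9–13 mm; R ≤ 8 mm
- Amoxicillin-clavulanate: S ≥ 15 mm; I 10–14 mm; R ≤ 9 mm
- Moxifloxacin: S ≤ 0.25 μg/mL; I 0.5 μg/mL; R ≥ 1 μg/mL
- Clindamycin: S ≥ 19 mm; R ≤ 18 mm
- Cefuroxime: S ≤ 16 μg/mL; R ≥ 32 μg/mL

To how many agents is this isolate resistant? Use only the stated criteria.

3

Clindamycin (18 mm) ≤ 18 mm → R
Fosfomycin (29 mm) ≥ 29 mm ⇒ Susceptible
Vancomycin 8 mm: ≤ 8 mm → Resistant
Ceftriaxone 23 mm: in 21–26 mm → Intermediate
Chloramphenicol (0.5 μg/mL) in 0.25–0.5 μg/mL — intermediate
Ertapenem: 24 mm is ≥ 15 mm → S
Moxifloxacin 1 μg/mL: ≥ 1 μg/mL — Resistant
Resistant: 3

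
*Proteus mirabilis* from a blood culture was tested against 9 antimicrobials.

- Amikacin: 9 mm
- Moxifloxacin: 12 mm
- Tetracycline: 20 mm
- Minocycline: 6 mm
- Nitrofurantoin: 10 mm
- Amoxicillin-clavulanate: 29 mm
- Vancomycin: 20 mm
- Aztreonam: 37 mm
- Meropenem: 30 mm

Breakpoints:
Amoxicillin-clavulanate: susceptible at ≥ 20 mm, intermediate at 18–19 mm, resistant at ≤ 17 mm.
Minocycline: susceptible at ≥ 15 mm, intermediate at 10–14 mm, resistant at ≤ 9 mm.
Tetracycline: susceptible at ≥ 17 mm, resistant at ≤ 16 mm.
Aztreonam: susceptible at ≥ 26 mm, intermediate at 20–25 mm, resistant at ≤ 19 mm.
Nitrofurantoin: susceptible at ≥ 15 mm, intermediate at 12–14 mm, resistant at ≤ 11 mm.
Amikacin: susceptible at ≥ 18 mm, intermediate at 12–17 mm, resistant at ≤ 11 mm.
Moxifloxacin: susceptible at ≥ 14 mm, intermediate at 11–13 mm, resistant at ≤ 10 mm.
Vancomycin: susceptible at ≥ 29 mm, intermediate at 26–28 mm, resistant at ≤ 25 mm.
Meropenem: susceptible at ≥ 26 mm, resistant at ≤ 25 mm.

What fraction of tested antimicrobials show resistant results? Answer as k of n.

4 of 9

Amikacin (9 mm) ≤ 11 mm → resistant
Moxifloxacin: 12 mm is in 11–13 mm → intermediate
Tetracycline (20 mm) ≥ 17 mm → Susceptible
Minocycline: 6 mm is ≤ 9 mm — R
Nitrofurantoin: 10 mm is ≤ 11 mm ⇒ Resistant
Amoxicillin-clavulanate: 29 mm is ≥ 20 mm — S
Vancomycin 20 mm: ≤ 25 mm — Resistant
Aztreonam 37 mm: ≥ 26 mm ⇒ S
Meropenem 30 mm: ≥ 26 mm → S
Resistant: 4/9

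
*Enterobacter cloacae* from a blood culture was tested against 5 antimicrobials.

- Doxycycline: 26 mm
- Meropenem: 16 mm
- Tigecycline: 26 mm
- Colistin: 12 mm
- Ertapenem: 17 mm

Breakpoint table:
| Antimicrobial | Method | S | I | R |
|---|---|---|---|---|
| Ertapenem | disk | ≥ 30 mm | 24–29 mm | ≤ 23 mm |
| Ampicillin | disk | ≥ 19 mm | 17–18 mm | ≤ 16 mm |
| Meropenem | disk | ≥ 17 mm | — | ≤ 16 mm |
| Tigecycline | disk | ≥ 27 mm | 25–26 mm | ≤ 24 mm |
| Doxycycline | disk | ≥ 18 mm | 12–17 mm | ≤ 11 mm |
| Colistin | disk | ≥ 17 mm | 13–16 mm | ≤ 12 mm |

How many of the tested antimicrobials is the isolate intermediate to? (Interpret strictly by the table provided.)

Doxycycline 26 mm: ≥ 18 mm ⇒ Susceptible
Meropenem (16 mm) ≤ 16 mm — resistant
Tigecycline 26 mm: in 25–26 mm → I
Colistin: 12 mm is ≤ 12 mm → Resistant
Ertapenem: 17 mm is ≤ 23 mm → Resistant
Intermediate: 1

1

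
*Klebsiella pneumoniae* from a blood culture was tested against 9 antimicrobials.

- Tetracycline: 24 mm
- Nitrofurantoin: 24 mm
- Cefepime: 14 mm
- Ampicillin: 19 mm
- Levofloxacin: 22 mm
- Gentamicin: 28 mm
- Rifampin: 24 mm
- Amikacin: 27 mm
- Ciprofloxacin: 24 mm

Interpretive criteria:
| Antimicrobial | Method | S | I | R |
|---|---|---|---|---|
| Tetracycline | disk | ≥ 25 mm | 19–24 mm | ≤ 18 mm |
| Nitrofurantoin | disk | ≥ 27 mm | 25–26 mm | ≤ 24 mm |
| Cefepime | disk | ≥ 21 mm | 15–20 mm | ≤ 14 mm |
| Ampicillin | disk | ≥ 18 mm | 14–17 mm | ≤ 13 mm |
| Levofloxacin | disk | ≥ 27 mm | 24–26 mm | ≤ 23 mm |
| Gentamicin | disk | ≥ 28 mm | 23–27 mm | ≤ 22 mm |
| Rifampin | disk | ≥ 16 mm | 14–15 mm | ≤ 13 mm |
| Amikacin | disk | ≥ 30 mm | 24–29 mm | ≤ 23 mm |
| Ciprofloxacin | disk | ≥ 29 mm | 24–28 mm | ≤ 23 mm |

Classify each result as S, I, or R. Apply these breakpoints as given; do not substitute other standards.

Tetracycline (24 mm) in 19–24 mm ⇒ I
Nitrofurantoin (24 mm) ≤ 24 mm — resistant
Cefepime: 14 mm is ≤ 14 mm ⇒ R
Ampicillin: 19 mm is ≥ 18 mm ⇒ S
Levofloxacin: 22 mm is ≤ 23 mm — R
Gentamicin 28 mm: ≥ 28 mm — susceptible
Rifampin (24 mm) ≥ 16 mm → Susceptible
Amikacin 27 mm: in 24–29 mm → I
Ciprofloxacin 24 mm: in 24–28 mm ⇒ intermediate

I, R, R, S, R, S, S, I, I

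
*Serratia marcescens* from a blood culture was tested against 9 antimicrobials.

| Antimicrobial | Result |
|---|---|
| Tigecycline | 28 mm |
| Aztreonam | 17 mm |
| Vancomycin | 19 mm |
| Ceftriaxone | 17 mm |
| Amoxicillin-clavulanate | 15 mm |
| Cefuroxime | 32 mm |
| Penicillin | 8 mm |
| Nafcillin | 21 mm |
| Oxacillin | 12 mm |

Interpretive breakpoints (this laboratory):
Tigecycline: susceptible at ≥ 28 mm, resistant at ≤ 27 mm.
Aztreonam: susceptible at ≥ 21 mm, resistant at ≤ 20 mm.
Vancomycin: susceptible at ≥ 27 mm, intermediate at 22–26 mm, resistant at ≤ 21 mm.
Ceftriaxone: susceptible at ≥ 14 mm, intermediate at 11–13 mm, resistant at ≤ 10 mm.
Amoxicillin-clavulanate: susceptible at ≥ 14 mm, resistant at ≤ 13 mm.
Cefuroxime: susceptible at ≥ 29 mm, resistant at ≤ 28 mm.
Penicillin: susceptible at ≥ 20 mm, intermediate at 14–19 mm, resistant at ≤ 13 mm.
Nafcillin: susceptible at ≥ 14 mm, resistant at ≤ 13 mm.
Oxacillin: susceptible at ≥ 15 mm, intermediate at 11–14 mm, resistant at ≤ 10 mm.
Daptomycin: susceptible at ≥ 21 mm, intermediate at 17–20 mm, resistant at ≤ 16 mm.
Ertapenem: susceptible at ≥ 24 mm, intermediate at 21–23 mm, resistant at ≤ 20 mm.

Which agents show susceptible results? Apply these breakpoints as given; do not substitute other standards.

Tigecycline 28 mm: ≥ 28 mm ⇒ S
Aztreonam: 17 mm is ≤ 20 mm → R
Vancomycin 19 mm: ≤ 21 mm → resistant
Ceftriaxone: 17 mm is ≥ 14 mm → susceptible
Amoxicillin-clavulanate: 15 mm is ≥ 14 mm — Susceptible
Cefuroxime 32 mm: ≥ 29 mm → Susceptible
Penicillin 8 mm: ≤ 13 mm ⇒ Resistant
Nafcillin 21 mm: ≥ 14 mm ⇒ susceptible
Oxacillin (12 mm) in 11–14 mm ⇒ I

tigecycline, ceftriaxone, amoxicillin-clavulanate, cefuroxime, nafcillin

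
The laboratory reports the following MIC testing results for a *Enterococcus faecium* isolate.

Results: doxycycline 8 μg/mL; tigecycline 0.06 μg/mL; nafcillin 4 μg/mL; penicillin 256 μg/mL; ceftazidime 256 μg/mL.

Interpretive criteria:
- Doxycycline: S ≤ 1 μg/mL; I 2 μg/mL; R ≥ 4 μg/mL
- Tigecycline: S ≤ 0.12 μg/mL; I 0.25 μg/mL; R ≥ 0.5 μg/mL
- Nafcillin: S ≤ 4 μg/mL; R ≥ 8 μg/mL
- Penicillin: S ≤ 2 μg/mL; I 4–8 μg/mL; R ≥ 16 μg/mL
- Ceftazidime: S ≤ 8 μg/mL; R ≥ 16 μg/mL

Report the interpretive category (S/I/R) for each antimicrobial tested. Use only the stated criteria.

Doxycycline 8 μg/mL: ≥ 4 μg/mL ⇒ R
Tigecycline: 0.06 μg/mL is ≤ 0.12 μg/mL — S
Nafcillin 4 μg/mL: ≤ 4 μg/mL — S
Penicillin: 256 μg/mL is ≥ 16 μg/mL — R
Ceftazidime: 256 μg/mL is ≥ 16 μg/mL ⇒ resistant

R, S, S, R, R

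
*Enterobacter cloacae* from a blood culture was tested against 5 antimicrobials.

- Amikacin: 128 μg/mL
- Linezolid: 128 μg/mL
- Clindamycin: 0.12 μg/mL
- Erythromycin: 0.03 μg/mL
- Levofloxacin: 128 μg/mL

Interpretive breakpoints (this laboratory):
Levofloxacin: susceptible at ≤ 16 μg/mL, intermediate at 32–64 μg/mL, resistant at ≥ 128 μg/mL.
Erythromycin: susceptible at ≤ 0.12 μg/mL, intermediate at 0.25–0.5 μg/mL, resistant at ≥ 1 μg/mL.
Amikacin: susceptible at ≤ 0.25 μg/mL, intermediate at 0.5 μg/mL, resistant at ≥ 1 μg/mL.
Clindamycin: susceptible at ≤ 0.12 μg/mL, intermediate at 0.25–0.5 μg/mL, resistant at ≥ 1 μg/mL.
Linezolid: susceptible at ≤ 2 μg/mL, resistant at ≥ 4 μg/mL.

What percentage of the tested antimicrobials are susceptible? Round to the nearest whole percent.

Amikacin (128 μg/mL) ≥ 1 μg/mL → Resistant
Linezolid: 128 μg/mL is ≥ 4 μg/mL → resistant
Clindamycin: 0.12 μg/mL is ≤ 0.12 μg/mL → S
Erythromycin 0.03 μg/mL: ≤ 0.12 μg/mL ⇒ Susceptible
Levofloxacin 128 μg/mL: ≥ 128 μg/mL → R
Susceptible: 2/5

40%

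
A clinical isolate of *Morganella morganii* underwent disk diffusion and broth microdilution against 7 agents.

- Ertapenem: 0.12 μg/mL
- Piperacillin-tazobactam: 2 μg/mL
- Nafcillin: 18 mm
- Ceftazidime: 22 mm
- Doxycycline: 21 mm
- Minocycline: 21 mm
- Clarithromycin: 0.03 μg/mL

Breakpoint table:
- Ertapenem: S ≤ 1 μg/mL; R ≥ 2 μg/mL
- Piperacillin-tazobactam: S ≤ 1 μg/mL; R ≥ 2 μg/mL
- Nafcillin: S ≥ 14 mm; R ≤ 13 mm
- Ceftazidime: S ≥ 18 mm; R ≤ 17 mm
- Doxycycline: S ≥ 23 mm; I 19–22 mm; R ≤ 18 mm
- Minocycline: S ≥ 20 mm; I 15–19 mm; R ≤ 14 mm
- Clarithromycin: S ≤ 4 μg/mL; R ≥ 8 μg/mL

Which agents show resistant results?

Ertapenem 0.12 μg/mL: ≤ 1 μg/mL ⇒ S
Piperacillin-tazobactam (2 μg/mL) ≥ 2 μg/mL — resistant
Nafcillin 18 mm: ≥ 14 mm — susceptible
Ceftazidime 22 mm: ≥ 18 mm — susceptible
Doxycycline: 21 mm is in 19–22 mm ⇒ I
Minocycline 21 mm: ≥ 20 mm ⇒ Susceptible
Clarithromycin 0.03 μg/mL: ≤ 4 μg/mL ⇒ Susceptible

piperacillin-tazobactam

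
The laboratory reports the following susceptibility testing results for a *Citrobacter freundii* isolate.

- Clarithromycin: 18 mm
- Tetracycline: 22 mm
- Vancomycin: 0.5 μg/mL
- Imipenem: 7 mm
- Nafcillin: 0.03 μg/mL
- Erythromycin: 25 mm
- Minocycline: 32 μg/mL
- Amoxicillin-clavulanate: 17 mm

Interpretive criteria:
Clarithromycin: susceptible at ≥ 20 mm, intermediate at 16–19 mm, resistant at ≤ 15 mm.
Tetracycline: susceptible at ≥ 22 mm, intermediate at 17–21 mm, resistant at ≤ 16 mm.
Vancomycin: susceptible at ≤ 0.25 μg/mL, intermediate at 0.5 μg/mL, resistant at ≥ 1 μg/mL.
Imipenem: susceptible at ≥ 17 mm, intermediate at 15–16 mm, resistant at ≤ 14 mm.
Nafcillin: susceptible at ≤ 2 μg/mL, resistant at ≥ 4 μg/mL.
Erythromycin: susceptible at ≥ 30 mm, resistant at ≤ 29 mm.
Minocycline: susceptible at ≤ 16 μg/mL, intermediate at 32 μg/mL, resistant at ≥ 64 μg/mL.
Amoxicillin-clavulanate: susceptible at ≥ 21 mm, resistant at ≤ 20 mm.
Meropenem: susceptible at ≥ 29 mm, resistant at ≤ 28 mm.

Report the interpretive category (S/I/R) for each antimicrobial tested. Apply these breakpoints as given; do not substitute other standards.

I, S, I, R, S, R, I, R

Clarithromycin 18 mm: in 16–19 mm ⇒ intermediate
Tetracycline: 22 mm is ≥ 22 mm → S
Vancomycin (0.5 μg/mL) = 0.5 μg/mL → I
Imipenem (7 mm) ≤ 14 mm → R
Nafcillin 0.03 μg/mL: ≤ 2 μg/mL — S
Erythromycin (25 mm) ≤ 29 mm → Resistant
Minocycline 32 μg/mL: = 32 μg/mL ⇒ I
Amoxicillin-clavulanate: 17 mm is ≤ 20 mm — R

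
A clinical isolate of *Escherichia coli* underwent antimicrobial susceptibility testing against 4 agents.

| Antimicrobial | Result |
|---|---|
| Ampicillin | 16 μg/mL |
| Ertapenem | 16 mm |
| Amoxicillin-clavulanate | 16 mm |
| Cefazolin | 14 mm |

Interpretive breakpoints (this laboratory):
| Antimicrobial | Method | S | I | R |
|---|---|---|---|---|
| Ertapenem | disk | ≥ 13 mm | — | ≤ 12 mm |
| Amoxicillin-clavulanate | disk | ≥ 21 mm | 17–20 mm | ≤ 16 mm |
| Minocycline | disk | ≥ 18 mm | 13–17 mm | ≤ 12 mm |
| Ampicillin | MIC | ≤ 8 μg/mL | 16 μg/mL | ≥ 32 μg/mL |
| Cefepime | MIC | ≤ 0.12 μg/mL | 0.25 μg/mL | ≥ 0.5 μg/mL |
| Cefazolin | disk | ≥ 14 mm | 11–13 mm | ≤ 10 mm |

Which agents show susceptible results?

ertapenem, cefazolin

Ampicillin: 16 μg/mL is = 16 μg/mL — intermediate
Ertapenem 16 mm: ≥ 13 mm → S
Amoxicillin-clavulanate 16 mm: ≤ 16 mm — resistant
Cefazolin 14 mm: ≥ 14 mm — Susceptible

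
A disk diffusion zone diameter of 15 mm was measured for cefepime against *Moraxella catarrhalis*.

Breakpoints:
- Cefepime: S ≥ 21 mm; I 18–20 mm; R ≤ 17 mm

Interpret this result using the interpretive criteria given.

R

Cefepime: 15 mm is ≤ 17 mm → resistant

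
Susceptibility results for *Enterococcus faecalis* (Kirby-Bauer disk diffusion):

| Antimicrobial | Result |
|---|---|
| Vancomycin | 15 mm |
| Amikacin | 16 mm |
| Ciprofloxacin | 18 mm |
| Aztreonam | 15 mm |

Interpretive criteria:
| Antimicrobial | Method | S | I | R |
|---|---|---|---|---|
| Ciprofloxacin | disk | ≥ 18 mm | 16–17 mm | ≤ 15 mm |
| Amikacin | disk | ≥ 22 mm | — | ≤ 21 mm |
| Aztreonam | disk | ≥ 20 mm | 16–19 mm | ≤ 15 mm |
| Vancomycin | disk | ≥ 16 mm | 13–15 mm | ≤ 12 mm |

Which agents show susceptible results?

Vancomycin: 15 mm is in 13–15 mm — Intermediate
Amikacin (16 mm) ≤ 21 mm ⇒ R
Ciprofloxacin: 18 mm is ≥ 18 mm → S
Aztreonam 15 mm: ≤ 15 mm → R

ciprofloxacin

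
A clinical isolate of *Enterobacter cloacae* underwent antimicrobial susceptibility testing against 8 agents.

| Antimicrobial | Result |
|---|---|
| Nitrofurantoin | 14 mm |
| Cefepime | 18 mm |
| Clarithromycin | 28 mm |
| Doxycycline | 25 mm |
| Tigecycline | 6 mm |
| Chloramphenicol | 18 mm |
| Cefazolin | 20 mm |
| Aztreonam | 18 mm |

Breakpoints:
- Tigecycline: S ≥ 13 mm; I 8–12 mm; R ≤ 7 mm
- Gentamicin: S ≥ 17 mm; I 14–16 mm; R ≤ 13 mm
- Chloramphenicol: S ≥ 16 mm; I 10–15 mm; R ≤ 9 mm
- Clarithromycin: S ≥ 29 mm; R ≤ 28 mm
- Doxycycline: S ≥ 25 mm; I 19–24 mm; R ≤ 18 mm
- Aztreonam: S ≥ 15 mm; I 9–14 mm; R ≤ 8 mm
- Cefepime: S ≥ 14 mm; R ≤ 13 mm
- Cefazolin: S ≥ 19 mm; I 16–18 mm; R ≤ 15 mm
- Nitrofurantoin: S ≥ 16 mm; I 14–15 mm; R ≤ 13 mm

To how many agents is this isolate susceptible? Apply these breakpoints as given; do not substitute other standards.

Nitrofurantoin: 14 mm is in 14–15 mm → I
Cefepime (18 mm) ≥ 14 mm — Susceptible
Clarithromycin (28 mm) ≤ 28 mm → Resistant
Doxycycline: 25 mm is ≥ 25 mm → susceptible
Tigecycline (6 mm) ≤ 7 mm — resistant
Chloramphenicol: 18 mm is ≥ 16 mm ⇒ susceptible
Cefazolin (20 mm) ≥ 19 mm → Susceptible
Aztreonam: 18 mm is ≥ 15 mm → S
Susceptible: 5

5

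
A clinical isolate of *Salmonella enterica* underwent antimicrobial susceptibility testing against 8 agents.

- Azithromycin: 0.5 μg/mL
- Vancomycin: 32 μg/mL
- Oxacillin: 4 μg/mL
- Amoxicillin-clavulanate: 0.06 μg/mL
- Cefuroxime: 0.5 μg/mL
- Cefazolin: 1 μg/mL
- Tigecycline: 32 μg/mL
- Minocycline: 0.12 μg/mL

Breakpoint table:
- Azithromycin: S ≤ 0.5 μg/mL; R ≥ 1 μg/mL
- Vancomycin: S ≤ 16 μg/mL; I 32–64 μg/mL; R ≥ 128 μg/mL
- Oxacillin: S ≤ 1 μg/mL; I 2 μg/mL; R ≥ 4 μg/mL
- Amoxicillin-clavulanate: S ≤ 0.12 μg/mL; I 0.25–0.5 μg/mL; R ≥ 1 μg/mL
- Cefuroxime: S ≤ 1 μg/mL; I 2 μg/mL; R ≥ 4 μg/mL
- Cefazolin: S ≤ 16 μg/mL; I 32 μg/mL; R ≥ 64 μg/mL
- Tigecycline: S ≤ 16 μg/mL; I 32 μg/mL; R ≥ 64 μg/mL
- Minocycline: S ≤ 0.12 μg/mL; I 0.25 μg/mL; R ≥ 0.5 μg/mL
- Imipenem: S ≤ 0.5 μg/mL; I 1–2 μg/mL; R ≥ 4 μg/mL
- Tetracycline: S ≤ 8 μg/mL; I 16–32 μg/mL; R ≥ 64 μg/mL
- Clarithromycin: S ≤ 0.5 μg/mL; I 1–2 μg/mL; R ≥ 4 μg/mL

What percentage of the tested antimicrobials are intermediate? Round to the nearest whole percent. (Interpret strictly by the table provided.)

25%

Azithromycin (0.5 μg/mL) ≤ 0.5 μg/mL — S
Vancomycin: 32 μg/mL is in 32–64 μg/mL — intermediate
Oxacillin 4 μg/mL: ≥ 4 μg/mL ⇒ R
Amoxicillin-clavulanate: 0.06 μg/mL is ≤ 0.12 μg/mL ⇒ S
Cefuroxime (0.5 μg/mL) ≤ 1 μg/mL ⇒ S
Cefazolin (1 μg/mL) ≤ 16 μg/mL — Susceptible
Tigecycline (32 μg/mL) = 32 μg/mL ⇒ intermediate
Minocycline: 0.12 μg/mL is ≤ 0.12 μg/mL ⇒ susceptible
Intermediate: 2/8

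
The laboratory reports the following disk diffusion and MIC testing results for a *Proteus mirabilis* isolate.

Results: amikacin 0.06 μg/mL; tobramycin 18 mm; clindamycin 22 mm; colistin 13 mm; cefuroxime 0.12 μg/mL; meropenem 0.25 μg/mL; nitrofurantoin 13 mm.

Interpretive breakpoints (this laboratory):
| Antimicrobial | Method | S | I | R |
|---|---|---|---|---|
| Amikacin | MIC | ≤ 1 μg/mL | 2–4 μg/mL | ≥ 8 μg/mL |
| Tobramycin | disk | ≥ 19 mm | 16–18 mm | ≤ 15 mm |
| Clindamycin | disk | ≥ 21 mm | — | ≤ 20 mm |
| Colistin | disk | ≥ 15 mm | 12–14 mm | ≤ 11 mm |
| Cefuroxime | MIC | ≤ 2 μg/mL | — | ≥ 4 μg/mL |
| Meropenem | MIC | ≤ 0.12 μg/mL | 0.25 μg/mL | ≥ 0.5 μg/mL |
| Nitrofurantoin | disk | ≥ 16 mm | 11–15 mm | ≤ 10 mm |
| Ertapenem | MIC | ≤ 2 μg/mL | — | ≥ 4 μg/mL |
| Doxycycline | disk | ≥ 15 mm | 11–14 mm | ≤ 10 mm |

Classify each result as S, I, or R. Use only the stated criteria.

Amikacin: 0.06 μg/mL is ≤ 1 μg/mL ⇒ susceptible
Tobramycin 18 mm: in 16–18 mm ⇒ I
Clindamycin: 22 mm is ≥ 21 mm ⇒ Susceptible
Colistin (13 mm) in 12–14 mm ⇒ Intermediate
Cefuroxime (0.12 μg/mL) ≤ 2 μg/mL ⇒ susceptible
Meropenem: 0.25 μg/mL is = 0.25 μg/mL → I
Nitrofurantoin: 13 mm is in 11–15 mm → Intermediate

S, I, S, I, S, I, I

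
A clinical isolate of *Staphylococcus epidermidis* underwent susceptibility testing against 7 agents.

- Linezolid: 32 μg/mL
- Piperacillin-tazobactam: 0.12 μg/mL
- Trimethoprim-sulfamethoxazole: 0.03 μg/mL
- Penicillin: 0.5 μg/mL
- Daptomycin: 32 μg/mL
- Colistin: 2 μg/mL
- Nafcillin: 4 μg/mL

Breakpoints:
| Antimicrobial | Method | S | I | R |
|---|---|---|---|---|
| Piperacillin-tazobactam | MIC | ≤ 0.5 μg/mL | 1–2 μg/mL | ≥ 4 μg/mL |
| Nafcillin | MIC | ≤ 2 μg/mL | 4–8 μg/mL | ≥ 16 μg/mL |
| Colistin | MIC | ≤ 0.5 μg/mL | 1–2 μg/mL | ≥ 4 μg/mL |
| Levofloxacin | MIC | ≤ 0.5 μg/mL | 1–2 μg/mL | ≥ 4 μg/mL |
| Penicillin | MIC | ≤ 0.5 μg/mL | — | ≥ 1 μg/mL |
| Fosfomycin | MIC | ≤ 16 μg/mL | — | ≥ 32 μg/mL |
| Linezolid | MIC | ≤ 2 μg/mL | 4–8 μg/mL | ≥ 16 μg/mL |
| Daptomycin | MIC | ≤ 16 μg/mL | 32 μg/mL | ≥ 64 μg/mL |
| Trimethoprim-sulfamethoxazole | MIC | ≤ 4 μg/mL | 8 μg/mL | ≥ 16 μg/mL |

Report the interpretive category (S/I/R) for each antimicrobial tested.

Linezolid (32 μg/mL) ≥ 16 μg/mL → Resistant
Piperacillin-tazobactam: 0.12 μg/mL is ≤ 0.5 μg/mL → susceptible
Trimethoprim-sulfamethoxazole: 0.03 μg/mL is ≤ 4 μg/mL — S
Penicillin (0.5 μg/mL) ≤ 0.5 μg/mL — S
Daptomycin 32 μg/mL: = 32 μg/mL → intermediate
Colistin 2 μg/mL: in 1–2 μg/mL ⇒ Intermediate
Nafcillin: 4 μg/mL is in 4–8 μg/mL ⇒ I

R, S, S, S, I, I, I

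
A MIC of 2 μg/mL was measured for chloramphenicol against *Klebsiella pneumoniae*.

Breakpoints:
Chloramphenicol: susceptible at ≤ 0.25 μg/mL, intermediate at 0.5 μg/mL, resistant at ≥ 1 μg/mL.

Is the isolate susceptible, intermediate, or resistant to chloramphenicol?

Resistant

Chloramphenicol: 2 μg/mL is ≥ 1 μg/mL → R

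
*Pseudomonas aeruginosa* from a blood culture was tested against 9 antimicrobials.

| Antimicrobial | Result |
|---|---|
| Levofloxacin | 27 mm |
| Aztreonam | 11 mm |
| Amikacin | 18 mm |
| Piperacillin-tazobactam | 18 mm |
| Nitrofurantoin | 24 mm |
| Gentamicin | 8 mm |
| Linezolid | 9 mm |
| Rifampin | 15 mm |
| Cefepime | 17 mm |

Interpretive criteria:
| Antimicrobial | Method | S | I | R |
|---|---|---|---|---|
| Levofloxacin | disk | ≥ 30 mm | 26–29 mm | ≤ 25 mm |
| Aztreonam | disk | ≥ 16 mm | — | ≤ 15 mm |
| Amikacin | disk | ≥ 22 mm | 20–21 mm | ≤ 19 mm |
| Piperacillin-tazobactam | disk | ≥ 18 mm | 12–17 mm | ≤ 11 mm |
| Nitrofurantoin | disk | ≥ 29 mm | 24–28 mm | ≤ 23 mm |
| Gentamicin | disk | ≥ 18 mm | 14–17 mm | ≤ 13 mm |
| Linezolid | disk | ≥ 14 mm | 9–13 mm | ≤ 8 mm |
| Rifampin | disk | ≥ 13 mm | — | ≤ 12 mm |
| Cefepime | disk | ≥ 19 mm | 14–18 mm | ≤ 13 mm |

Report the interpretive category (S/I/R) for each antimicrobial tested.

I, R, R, S, I, R, I, S, I

Levofloxacin (27 mm) in 26–29 mm — I
Aztreonam: 11 mm is ≤ 15 mm → Resistant
Amikacin: 18 mm is ≤ 19 mm — Resistant
Piperacillin-tazobactam 18 mm: ≥ 18 mm ⇒ Susceptible
Nitrofurantoin (24 mm) in 24–28 mm ⇒ intermediate
Gentamicin: 8 mm is ≤ 13 mm ⇒ resistant
Linezolid (9 mm) in 9–13 mm — I
Rifampin 15 mm: ≥ 13 mm ⇒ Susceptible
Cefepime (17 mm) in 14–18 mm ⇒ Intermediate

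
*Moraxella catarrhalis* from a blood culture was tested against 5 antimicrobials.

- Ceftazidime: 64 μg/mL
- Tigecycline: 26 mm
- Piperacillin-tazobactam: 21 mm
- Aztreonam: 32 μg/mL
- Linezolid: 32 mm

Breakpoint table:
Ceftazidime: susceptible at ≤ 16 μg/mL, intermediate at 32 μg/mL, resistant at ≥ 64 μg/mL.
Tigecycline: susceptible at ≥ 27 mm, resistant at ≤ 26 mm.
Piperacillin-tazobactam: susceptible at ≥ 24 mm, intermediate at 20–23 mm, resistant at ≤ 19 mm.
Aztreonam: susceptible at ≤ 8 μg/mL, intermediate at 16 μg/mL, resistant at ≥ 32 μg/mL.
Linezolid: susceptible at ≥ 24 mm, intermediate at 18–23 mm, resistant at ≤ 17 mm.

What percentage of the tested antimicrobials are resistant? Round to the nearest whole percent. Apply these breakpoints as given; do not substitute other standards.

60%

Ceftazidime (64 μg/mL) ≥ 64 μg/mL — R
Tigecycline 26 mm: ≤ 26 mm → Resistant
Piperacillin-tazobactam 21 mm: in 20–23 mm → intermediate
Aztreonam: 32 μg/mL is ≥ 32 μg/mL — Resistant
Linezolid 32 mm: ≥ 24 mm → susceptible
Resistant: 3/5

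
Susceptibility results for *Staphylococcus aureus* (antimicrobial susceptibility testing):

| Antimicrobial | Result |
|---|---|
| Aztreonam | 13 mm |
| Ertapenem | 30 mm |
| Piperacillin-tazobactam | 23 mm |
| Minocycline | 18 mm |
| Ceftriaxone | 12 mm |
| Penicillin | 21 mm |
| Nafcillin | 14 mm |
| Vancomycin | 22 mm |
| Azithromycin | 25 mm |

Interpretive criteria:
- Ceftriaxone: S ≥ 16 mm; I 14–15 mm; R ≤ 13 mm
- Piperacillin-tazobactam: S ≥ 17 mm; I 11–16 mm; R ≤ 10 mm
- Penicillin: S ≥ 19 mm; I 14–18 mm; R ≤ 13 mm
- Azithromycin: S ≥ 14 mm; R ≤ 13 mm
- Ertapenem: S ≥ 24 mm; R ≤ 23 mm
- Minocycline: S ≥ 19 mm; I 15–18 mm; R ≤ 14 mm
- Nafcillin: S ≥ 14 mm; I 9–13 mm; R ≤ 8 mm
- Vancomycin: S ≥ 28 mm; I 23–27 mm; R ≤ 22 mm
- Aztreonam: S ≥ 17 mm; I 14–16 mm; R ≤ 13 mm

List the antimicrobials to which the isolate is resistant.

aztreonam, ceftriaxone, vancomycin

Aztreonam (13 mm) ≤ 13 mm → resistant
Ertapenem 30 mm: ≥ 24 mm — Susceptible
Piperacillin-tazobactam (23 mm) ≥ 17 mm ⇒ susceptible
Minocycline: 18 mm is in 15–18 mm ⇒ Intermediate
Ceftriaxone (12 mm) ≤ 13 mm — resistant
Penicillin (21 mm) ≥ 19 mm ⇒ Susceptible
Nafcillin (14 mm) ≥ 14 mm → Susceptible
Vancomycin: 22 mm is ≤ 22 mm → Resistant
Azithromycin: 25 mm is ≥ 14 mm — Susceptible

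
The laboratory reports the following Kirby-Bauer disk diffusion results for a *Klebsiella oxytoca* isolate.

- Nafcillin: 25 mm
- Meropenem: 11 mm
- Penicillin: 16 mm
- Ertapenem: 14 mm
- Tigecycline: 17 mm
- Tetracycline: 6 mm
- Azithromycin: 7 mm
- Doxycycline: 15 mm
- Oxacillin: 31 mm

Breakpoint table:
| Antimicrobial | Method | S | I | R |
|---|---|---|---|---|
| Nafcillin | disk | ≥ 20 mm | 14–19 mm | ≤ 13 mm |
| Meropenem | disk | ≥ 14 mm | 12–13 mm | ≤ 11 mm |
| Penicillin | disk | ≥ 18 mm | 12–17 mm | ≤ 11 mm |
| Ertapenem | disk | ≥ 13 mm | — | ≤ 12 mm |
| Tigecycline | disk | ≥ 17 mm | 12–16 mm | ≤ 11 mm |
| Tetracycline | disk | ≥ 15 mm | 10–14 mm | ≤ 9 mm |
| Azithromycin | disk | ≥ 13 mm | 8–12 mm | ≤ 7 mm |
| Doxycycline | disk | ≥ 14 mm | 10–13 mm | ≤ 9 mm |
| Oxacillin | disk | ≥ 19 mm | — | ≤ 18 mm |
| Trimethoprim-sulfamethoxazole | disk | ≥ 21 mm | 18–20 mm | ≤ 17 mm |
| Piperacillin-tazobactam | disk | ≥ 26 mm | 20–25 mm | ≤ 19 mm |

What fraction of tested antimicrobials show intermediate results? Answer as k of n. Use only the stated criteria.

1 of 9

Nafcillin 25 mm: ≥ 20 mm → Susceptible
Meropenem: 11 mm is ≤ 11 mm — Resistant
Penicillin (16 mm) in 12–17 mm ⇒ Intermediate
Ertapenem: 14 mm is ≥ 13 mm → Susceptible
Tigecycline 17 mm: ≥ 17 mm — susceptible
Tetracycline (6 mm) ≤ 9 mm ⇒ resistant
Azithromycin 7 mm: ≤ 7 mm ⇒ Resistant
Doxycycline (15 mm) ≥ 14 mm ⇒ Susceptible
Oxacillin (31 mm) ≥ 19 mm ⇒ Susceptible
Intermediate: 1/9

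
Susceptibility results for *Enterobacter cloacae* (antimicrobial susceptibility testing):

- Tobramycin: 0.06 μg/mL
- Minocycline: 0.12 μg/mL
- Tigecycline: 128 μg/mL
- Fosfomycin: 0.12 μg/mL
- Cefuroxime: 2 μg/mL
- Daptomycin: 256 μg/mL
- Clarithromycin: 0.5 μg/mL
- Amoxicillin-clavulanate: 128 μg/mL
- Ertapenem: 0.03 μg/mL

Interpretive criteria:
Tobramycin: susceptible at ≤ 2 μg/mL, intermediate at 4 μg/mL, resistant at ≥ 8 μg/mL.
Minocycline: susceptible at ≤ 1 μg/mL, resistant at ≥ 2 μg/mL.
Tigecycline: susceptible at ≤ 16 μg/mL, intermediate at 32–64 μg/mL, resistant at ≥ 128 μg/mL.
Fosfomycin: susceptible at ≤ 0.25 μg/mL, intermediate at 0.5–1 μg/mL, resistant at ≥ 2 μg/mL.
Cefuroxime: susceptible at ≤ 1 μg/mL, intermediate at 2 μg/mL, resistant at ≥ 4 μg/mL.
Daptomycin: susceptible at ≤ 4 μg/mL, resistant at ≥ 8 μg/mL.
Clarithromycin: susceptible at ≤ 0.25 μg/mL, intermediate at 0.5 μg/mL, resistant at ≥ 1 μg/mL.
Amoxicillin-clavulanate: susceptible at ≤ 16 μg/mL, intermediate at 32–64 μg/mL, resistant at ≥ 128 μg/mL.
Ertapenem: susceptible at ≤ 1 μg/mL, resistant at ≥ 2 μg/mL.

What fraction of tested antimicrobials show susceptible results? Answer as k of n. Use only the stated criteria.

Tobramycin: 0.06 μg/mL is ≤ 2 μg/mL — S
Minocycline: 0.12 μg/mL is ≤ 1 μg/mL ⇒ Susceptible
Tigecycline (128 μg/mL) ≥ 128 μg/mL ⇒ resistant
Fosfomycin (0.12 μg/mL) ≤ 0.25 μg/mL — Susceptible
Cefuroxime (2 μg/mL) = 2 μg/mL — I
Daptomycin: 256 μg/mL is ≥ 8 μg/mL ⇒ resistant
Clarithromycin: 0.5 μg/mL is = 0.5 μg/mL → Intermediate
Amoxicillin-clavulanate (128 μg/mL) ≥ 128 μg/mL ⇒ resistant
Ertapenem (0.03 μg/mL) ≤ 1 μg/mL — S
Susceptible: 4/9

4 of 9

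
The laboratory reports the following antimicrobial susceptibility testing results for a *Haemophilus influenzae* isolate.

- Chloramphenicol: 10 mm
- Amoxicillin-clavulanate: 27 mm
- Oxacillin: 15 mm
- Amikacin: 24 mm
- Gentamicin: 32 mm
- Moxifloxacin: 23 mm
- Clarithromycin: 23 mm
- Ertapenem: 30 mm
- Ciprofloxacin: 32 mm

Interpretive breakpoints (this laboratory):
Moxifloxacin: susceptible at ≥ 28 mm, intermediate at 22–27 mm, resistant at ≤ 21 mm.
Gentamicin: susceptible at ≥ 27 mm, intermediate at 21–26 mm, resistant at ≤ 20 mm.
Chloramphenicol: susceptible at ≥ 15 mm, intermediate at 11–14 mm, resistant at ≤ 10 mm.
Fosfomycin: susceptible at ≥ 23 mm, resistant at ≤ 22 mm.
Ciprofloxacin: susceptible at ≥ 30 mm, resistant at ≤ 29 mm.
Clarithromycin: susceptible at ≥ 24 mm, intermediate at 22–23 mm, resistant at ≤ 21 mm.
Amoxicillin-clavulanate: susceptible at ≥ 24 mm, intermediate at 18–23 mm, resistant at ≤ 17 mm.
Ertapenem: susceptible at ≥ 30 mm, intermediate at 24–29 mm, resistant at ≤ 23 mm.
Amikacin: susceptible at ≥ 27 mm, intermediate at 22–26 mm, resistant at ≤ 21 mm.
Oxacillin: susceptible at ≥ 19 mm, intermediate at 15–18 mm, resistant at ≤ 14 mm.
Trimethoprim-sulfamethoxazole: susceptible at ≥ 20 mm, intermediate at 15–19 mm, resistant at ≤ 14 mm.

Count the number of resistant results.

Chloramphenicol: 10 mm is ≤ 10 mm ⇒ resistant
Amoxicillin-clavulanate (27 mm) ≥ 24 mm ⇒ susceptible
Oxacillin 15 mm: in 15–18 mm → Intermediate
Amikacin (24 mm) in 22–26 mm ⇒ intermediate
Gentamicin: 32 mm is ≥ 27 mm — Susceptible
Moxifloxacin (23 mm) in 22–27 mm ⇒ I
Clarithromycin 23 mm: in 22–23 mm → intermediate
Ertapenem 30 mm: ≥ 30 mm → S
Ciprofloxacin 32 mm: ≥ 30 mm → Susceptible
Resistant: 1

1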